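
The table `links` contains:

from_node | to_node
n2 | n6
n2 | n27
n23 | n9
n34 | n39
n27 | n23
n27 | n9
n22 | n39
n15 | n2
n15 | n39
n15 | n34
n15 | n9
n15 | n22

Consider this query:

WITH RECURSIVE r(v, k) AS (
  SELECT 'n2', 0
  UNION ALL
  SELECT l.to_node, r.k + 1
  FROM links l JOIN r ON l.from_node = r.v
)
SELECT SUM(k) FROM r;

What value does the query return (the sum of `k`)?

Base: (n2, k=0).
Iteration 1: edges from {n2} -> (n27, k=1), (n6, k=1).
Iteration 2: edges from {n27,n6} -> (n23, k=2), (n9, k=2).
Iteration 3: edges from {n23,n9} -> (n9, k=3).
Iteration 4: no outgoing edges from {n9}; recursion stops.
SUM(k) = 0 + 1 + 1 + 2 + 2 + 3 = 9.

9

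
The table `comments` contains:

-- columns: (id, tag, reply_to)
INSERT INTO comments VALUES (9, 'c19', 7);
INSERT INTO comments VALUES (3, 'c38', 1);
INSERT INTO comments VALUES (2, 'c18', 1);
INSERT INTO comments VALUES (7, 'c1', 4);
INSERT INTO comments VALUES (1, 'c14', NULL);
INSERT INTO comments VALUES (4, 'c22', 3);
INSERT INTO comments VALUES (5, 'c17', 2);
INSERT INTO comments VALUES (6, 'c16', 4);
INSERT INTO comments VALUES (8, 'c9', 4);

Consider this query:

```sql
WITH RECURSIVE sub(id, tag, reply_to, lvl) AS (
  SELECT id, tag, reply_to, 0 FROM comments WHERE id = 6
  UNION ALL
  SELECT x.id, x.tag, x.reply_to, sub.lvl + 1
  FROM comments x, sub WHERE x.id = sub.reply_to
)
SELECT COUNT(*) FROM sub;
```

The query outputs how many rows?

Base: id=6 (c16), reply_to=4, lvl 0.
Iteration 1: join on id=4 -> c22 (id 4, reply_to=3, lvl 1).
Iteration 2: join on id=3 -> c38 (id 3, reply_to=1, lvl 2).
Iteration 3: join on id=1 -> c14 (id 1, reply_to=NULL, lvl 3).
Iteration 4: reply_to is NULL; no match; recursion stops.
Total rows emitted: 4.

4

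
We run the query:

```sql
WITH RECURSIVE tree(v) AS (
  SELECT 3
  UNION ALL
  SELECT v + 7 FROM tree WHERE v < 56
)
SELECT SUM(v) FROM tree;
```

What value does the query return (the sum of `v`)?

Base: v=3.
Iteration 1: 3 < 56 holds -> v = 3 + 7 = 10.
Iteration 2: 10 < 56 holds -> v = 10 + 7 = 17.
Iteration 3: 17 < 56 holds -> v = 17 + 7 = 24.
Iteration 4: 24 < 56 holds -> v = 24 + 7 = 31.
Iteration 5: 31 < 56 holds -> v = 31 + 7 = 38.
Iteration 6: 38 < 56 holds -> v = 38 + 7 = 45.
Iteration 7: 45 < 56 holds -> v = 45 + 7 = 52.
Iteration 8: 52 < 56 holds -> v = 52 + 7 = 59.
Iteration 9: 59 < 56 fails; recursion stops.
SUM(v) = 3 + 10 + 17 + 24 + 31 + 38 + 45 + 52 + 59 = 279.

279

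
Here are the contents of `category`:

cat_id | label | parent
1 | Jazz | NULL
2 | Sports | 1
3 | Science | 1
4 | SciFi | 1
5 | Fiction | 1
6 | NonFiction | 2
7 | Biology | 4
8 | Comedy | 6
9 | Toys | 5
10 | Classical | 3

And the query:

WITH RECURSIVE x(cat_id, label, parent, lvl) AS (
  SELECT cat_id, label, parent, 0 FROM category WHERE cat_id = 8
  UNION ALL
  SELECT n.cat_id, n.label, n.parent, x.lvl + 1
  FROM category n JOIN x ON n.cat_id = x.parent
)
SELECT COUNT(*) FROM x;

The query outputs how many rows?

Base: cat_id=8 (Comedy), parent=6, lvl 0.
Iteration 1: join on cat_id=6 -> NonFiction (id 6, parent=2, lvl 1).
Iteration 2: join on cat_id=2 -> Sports (id 2, parent=1, lvl 2).
Iteration 3: join on cat_id=1 -> Jazz (id 1, parent=NULL, lvl 3).
Iteration 4: parent is NULL; no match; recursion stops.
Total rows emitted: 4.

4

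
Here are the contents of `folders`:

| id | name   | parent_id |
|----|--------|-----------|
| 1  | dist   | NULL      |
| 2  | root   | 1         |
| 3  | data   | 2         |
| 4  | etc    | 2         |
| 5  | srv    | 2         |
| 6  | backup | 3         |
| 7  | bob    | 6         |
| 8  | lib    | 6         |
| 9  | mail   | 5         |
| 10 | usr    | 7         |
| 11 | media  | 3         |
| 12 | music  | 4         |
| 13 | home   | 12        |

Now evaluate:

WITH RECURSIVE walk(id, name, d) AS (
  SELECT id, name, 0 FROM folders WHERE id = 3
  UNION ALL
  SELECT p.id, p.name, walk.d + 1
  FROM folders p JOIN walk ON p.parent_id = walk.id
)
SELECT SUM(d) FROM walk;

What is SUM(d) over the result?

Base: id=3 (data) at d 0.
Iteration 1: rows with parent_id in {3} -> backup (id 6, d 1), media (id 11, d 1).
Iteration 2: rows with parent_id in {6,11} -> bob (id 7, d 2), lib (id 8, d 2).
Iteration 3: rows with parent_id in {7,8} -> usr (id 10, d 3).
Iteration 4: no rows with parent_id in {10}; recursion stops.
SUM(d) = 0 + 1 + 1 + 2 + 2 + 3 = 9.

9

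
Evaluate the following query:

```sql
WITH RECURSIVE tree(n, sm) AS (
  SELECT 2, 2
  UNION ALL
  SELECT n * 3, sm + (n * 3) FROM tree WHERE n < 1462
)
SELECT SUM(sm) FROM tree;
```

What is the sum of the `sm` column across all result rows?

Base: n=2, sm=2.
Iteration 1: 2 < 1462 holds -> n = 2 * 3 = 6, sm = 2 + 6 = 8.
Iteration 2: 6 < 1462 holds -> n = 6 * 3 = 18, sm = 8 + 18 = 26.
Iteration 3: 18 < 1462 holds -> n = 18 * 3 = 54, sm = 26 + 54 = 80.
Iteration 4: 54 < 1462 holds -> n = 54 * 3 = 162, sm = 80 + 162 = 242.
Iteration 5: 162 < 1462 holds -> n = 162 * 3 = 486, sm = 242 + 486 = 728.
Iteration 6: 486 < 1462 holds -> n = 486 * 3 = 1458, sm = 728 + 1458 = 2186.
Iteration 7: 1458 < 1462 holds -> n = 1458 * 3 = 4374, sm = 2186 + 4374 = 6560.
Iteration 8: 4374 < 1462 fails; recursion stops.
SUM(sm) = 2 + 8 + 26 + 80 + 242 + 728 + 2186 + 6560 = 9832.

9832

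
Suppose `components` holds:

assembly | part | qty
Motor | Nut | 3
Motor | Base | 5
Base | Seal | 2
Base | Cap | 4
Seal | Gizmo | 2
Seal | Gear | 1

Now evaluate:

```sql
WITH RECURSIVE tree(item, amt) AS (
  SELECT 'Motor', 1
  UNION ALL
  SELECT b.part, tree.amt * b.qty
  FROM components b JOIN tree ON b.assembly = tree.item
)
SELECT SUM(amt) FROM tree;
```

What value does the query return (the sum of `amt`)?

Base: (Motor, amt=1).
Iteration 1: components of {Motor} -> Base = 1*5 = 5, Nut = 1*3 = 3.
Iteration 2: components of {Base,Nut} -> Cap = 5*4 = 20, Seal = 5*2 = 10.
Iteration 3: components of {Cap,Seal} -> Gear = 10*1 = 10, Gizmo = 10*2 = 20.
Iteration 4: no further components; recursion stops.
SUM(amt) = 1 + 3 + 5 + 10 + 20 + 20 + 10 = 69.

69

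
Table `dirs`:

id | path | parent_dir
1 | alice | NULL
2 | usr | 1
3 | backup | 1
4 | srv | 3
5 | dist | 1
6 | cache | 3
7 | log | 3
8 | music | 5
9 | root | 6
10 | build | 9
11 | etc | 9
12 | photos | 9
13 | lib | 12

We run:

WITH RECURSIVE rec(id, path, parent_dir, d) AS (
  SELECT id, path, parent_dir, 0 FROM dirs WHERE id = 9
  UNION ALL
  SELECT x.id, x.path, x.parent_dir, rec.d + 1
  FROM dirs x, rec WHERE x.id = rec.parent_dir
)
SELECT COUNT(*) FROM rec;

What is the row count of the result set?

Base: id=9 (root), parent_dir=6, d 0.
Iteration 1: join on id=6 -> cache (id 6, parent_dir=3, d 1).
Iteration 2: join on id=3 -> backup (id 3, parent_dir=1, d 2).
Iteration 3: join on id=1 -> alice (id 1, parent_dir=NULL, d 3).
Iteration 4: parent_dir is NULL; no match; recursion stops.
Total rows emitted: 4.

4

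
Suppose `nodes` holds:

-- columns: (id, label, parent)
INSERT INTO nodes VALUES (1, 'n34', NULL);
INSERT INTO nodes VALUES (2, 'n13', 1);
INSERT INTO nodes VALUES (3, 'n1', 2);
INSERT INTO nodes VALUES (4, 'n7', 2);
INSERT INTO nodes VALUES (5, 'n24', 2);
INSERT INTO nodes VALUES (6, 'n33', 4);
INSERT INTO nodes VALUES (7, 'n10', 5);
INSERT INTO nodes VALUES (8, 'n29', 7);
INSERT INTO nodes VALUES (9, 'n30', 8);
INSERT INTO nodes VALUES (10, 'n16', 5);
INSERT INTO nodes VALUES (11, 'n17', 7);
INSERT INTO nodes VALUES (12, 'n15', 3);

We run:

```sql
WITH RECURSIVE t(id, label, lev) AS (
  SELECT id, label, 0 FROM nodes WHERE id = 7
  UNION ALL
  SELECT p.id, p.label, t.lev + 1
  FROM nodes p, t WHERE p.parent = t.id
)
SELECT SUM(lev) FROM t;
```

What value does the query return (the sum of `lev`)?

4

Base: id=7 (n10) at lev 0.
Iteration 1: rows with parent in {7} -> n29 (id 8, lev 1), n17 (id 11, lev 1).
Iteration 2: rows with parent in {8,11} -> n30 (id 9, lev 2).
Iteration 3: no rows with parent in {9}; recursion stops.
SUM(lev) = 0 + 1 + 1 + 2 = 4.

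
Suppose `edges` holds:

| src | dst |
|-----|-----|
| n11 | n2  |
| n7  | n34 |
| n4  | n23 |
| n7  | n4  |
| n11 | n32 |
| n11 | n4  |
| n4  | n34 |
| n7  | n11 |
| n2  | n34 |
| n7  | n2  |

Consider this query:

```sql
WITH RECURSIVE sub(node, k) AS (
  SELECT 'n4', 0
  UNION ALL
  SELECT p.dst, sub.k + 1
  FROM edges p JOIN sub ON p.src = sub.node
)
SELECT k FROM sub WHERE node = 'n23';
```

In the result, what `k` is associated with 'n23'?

Base: (n4, k=0).
Iteration 1: edges from {n4} -> (n23, k=1), (n34, k=1).
Iteration 2: no outgoing edges from {n23,n34}; recursion stops.

1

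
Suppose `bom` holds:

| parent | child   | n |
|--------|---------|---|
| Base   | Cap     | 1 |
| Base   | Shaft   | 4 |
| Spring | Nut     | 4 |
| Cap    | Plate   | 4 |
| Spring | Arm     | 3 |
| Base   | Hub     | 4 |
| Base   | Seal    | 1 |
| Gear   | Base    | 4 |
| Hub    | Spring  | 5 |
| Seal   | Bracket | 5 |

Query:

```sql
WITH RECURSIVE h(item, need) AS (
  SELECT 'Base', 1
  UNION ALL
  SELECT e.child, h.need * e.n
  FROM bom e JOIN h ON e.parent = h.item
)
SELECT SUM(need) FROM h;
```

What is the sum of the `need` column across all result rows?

Base: (Base, need=1).
Iteration 1: components of {Base} -> Cap = 1*1 = 1, Hub = 1*4 = 4, Seal = 1*1 = 1, Shaft = 1*4 = 4.
Iteration 2: components of {Cap,Hub,Seal,Shaft} -> Bracket = 1*5 = 5, Plate = 1*4 = 4, Spring = 4*5 = 20.
Iteration 3: components of {Bracket,Plate,Spring} -> Arm = 20*3 = 60, Nut = 20*4 = 80.
Iteration 4: no further components; recursion stops.
SUM(need) = 1 + 4 + 4 + 1 + 1 + 20 + 5 + 4 + 80 + 60 = 180.

180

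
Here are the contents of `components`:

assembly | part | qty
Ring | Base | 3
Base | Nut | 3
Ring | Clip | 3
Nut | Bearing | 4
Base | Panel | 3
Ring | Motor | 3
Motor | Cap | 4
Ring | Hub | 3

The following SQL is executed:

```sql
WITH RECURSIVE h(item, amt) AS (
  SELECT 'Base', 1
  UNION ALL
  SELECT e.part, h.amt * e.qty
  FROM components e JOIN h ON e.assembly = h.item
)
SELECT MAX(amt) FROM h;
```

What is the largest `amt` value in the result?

12

Base: (Base, amt=1).
Iteration 1: components of {Base} -> Nut = 1*3 = 3, Panel = 1*3 = 3.
Iteration 2: components of {Nut,Panel} -> Bearing = 3*4 = 12.
Iteration 3: no further components; recursion stops.
amt values: 1, 3, 3, 12; the maximum is 12.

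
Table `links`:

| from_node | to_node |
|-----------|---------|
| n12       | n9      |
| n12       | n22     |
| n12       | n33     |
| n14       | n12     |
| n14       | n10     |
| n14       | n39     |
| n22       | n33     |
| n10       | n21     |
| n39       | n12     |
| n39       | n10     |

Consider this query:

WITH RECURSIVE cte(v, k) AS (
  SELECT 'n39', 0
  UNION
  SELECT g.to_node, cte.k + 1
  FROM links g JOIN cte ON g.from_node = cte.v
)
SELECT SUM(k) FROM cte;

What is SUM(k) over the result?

13

Base: (n39, k=0).
Iteration 1: edges from {n39} -> (n10, k=1), (n12, k=1).
Iteration 2: edges from {n10,n12} -> (n21, k=2), (n22, k=2), (n33, k=2), (n9, k=2).
Iteration 3: edges from {n21,n22,n33,n9} -> (n33, k=3).
Iteration 4: no outgoing edges from {n33}; recursion stops.
SUM(k) = 0 + 1 + 1 + 2 + 2 + 2 + 2 + 3 = 13.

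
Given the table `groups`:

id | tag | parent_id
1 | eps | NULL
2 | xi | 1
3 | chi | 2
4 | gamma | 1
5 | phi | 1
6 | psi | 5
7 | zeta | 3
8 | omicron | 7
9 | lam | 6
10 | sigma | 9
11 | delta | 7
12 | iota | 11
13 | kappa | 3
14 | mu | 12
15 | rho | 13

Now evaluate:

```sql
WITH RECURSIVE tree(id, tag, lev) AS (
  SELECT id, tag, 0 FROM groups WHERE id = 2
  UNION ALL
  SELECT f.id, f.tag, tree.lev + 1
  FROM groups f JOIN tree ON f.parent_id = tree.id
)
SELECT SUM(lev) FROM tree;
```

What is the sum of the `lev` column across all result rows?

23

Base: id=2 (xi) at lev 0.
Iteration 1: rows with parent_id in {2} -> chi (id 3, lev 1).
Iteration 2: rows with parent_id in {3} -> zeta (id 7, lev 2), kappa (id 13, lev 2).
Iteration 3: rows with parent_id in {7,13} -> omicron (id 8, lev 3), delta (id 11, lev 3), rho (id 15, lev 3).
Iteration 4: rows with parent_id in {8,11,15} -> iota (id 12, lev 4).
Iteration 5: rows with parent_id in {12} -> mu (id 14, lev 5).
Iteration 6: no rows with parent_id in {14}; recursion stops.
SUM(lev) = 0 + 1 + 2 + 2 + 3 + 3 + 3 + 4 + 5 = 23.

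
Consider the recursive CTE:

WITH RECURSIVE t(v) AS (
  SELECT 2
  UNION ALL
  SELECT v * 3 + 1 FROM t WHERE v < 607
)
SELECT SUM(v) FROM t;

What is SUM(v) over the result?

907

Base: v=2.
Iteration 1: 2 < 607 holds -> v = 2 * 3 + 1 = 7.
Iteration 2: 7 < 607 holds -> v = 7 * 3 + 1 = 22.
Iteration 3: 22 < 607 holds -> v = 22 * 3 + 1 = 67.
Iteration 4: 67 < 607 holds -> v = 67 * 3 + 1 = 202.
Iteration 5: 202 < 607 holds -> v = 202 * 3 + 1 = 607.
Iteration 6: 607 < 607 fails; recursion stops.
SUM(v) = 2 + 7 + 22 + 67 + 202 + 607 = 907.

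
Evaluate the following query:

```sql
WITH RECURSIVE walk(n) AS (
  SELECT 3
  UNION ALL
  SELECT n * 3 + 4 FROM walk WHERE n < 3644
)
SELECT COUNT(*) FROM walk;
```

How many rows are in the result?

8

Base: n=3.
Iteration 1: 3 < 3644 holds -> n = 3 * 3 + 4 = 13.
Iteration 2: 13 < 3644 holds -> n = 13 * 3 + 4 = 43.
Iteration 3: 43 < 3644 holds -> n = 43 * 3 + 4 = 133.
Iteration 4: 133 < 3644 holds -> n = 133 * 3 + 4 = 403.
Iteration 5: 403 < 3644 holds -> n = 403 * 3 + 4 = 1213.
Iteration 6: 1213 < 3644 holds -> n = 1213 * 3 + 4 = 3643.
Iteration 7: 3643 < 3644 holds -> n = 3643 * 3 + 4 = 10933.
Iteration 8: 10933 < 3644 fails; recursion stops.
Total rows emitted: 8.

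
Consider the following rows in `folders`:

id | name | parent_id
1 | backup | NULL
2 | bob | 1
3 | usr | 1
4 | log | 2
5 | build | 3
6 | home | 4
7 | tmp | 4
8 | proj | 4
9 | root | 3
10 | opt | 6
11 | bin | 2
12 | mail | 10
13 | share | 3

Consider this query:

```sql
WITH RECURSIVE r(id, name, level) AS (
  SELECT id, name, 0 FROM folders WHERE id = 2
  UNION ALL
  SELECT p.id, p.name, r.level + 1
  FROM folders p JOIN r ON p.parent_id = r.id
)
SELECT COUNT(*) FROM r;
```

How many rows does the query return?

8

Base: id=2 (bob) at level 0.
Iteration 1: rows with parent_id in {2} -> log (id 4, level 1), bin (id 11, level 1).
Iteration 2: rows with parent_id in {4,11} -> home (id 6, level 2), tmp (id 7, level 2), proj (id 8, level 2).
Iteration 3: rows with parent_id in {6,7,8} -> opt (id 10, level 3).
Iteration 4: rows with parent_id in {10} -> mail (id 12, level 4).
Iteration 5: no rows with parent_id in {12}; recursion stops.
Total rows emitted: 8.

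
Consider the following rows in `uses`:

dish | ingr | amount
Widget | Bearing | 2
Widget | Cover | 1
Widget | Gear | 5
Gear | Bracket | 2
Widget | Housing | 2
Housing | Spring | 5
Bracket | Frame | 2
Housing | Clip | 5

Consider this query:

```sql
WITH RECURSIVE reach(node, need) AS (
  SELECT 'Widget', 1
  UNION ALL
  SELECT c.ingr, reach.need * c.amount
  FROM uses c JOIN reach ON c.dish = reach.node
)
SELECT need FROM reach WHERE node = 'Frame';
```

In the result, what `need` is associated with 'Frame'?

Base: (Widget, need=1).
Iteration 1: components of {Widget} -> Bearing = 1*2 = 2, Cover = 1*1 = 1, Gear = 1*5 = 5, Housing = 1*2 = 2.
Iteration 2: components of {Bearing,Cover,Gear,Housing} -> Bracket = 5*2 = 10, Clip = 2*5 = 10, Spring = 2*5 = 10.
Iteration 3: components of {Bracket,Clip,Spring} -> Frame = 10*2 = 20.
Iteration 4: no further components; recursion stops.

20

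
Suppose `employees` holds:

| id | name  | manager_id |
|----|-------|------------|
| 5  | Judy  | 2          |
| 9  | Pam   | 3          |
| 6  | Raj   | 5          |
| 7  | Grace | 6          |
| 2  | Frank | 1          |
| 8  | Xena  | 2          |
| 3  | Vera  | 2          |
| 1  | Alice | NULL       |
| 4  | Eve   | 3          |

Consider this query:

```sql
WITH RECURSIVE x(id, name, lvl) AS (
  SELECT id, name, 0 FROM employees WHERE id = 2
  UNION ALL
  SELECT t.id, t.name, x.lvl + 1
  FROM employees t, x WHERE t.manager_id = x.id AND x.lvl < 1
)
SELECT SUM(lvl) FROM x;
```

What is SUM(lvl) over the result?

Base: id=2 (Frank) at lvl 0.
Iteration 1: rows with manager_id in {2} -> Vera (id 3, lvl 1), Judy (id 5, lvl 1), Xena (id 8, lvl 1).
Iteration 2: lvl < 1 fails for all current rows; recursion stops.
SUM(lvl) = 0 + 1 + 1 + 1 = 3.

3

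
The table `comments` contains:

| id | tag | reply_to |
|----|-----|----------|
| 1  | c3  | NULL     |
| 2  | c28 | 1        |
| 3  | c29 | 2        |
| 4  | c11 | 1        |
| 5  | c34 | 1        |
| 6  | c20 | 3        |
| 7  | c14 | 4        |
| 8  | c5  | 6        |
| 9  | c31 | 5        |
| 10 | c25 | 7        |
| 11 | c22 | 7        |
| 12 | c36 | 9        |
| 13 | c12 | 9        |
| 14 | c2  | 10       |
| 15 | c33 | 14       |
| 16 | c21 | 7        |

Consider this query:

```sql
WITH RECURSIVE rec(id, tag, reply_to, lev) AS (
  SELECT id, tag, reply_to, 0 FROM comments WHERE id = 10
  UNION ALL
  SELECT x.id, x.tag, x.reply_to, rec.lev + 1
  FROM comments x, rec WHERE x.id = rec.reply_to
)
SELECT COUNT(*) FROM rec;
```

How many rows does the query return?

Base: id=10 (c25), reply_to=7, lev 0.
Iteration 1: join on id=7 -> c14 (id 7, reply_to=4, lev 1).
Iteration 2: join on id=4 -> c11 (id 4, reply_to=1, lev 2).
Iteration 3: join on id=1 -> c3 (id 1, reply_to=NULL, lev 3).
Iteration 4: reply_to is NULL; no match; recursion stops.
Total rows emitted: 4.

4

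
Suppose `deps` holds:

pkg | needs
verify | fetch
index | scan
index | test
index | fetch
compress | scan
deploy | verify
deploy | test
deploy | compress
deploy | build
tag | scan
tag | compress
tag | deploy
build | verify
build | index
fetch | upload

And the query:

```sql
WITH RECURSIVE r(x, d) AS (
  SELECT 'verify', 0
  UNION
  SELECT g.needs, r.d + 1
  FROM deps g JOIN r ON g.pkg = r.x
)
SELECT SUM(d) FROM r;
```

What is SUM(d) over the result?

3

Base: (verify, d=0).
Iteration 1: edges from {verify} -> (fetch, d=1).
Iteration 2: edges from {fetch} -> (upload, d=2).
Iteration 3: no outgoing edges from {upload}; recursion stops.
SUM(d) = 0 + 1 + 2 = 3.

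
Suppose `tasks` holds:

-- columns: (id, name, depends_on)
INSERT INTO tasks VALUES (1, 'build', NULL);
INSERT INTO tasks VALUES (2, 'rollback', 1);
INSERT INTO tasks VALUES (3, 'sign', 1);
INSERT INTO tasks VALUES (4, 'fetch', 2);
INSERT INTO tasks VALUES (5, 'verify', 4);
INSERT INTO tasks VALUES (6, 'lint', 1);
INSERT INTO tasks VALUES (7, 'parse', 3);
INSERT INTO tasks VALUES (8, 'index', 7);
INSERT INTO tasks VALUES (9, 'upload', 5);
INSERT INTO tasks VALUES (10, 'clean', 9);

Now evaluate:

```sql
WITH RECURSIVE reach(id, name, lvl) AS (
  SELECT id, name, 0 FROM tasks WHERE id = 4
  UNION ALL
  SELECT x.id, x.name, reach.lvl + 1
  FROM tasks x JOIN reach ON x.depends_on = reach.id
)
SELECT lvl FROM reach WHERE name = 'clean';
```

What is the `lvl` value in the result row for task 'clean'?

Base: id=4 (fetch) at lvl 0.
Iteration 1: rows with depends_on in {4} -> verify (id 5, lvl 1).
Iteration 2: rows with depends_on in {5} -> upload (id 9, lvl 2).
Iteration 3: rows with depends_on in {9} -> clean (id 10, lvl 3).
Iteration 4: no rows with depends_on in {10}; recursion stops.

3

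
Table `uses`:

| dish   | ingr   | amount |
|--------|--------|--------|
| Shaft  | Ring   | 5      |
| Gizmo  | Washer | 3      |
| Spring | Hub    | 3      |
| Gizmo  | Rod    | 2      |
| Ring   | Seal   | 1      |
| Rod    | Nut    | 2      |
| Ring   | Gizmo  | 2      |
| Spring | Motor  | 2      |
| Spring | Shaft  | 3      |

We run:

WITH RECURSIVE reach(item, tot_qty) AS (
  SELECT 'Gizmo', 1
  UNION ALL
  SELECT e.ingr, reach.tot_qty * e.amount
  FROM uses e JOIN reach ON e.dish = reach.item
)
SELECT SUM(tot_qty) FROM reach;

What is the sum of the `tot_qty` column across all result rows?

Base: (Gizmo, tot_qty=1).
Iteration 1: components of {Gizmo} -> Rod = 1*2 = 2, Washer = 1*3 = 3.
Iteration 2: components of {Rod,Washer} -> Nut = 2*2 = 4.
Iteration 3: no further components; recursion stops.
SUM(tot_qty) = 1 + 2 + 3 + 4 = 10.

10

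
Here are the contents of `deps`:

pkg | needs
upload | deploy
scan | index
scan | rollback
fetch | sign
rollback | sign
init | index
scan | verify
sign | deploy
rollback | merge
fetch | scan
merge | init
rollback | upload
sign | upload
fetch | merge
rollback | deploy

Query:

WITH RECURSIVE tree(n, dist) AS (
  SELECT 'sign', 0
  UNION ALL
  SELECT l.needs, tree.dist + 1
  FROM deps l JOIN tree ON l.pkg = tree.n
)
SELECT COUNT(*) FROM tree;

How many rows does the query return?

Base: (sign, dist=0).
Iteration 1: edges from {sign} -> (deploy, dist=1), (upload, dist=1).
Iteration 2: edges from {deploy,upload} -> (deploy, dist=2).
Iteration 3: no outgoing edges from {deploy}; recursion stops.
Total rows emitted: 4.

4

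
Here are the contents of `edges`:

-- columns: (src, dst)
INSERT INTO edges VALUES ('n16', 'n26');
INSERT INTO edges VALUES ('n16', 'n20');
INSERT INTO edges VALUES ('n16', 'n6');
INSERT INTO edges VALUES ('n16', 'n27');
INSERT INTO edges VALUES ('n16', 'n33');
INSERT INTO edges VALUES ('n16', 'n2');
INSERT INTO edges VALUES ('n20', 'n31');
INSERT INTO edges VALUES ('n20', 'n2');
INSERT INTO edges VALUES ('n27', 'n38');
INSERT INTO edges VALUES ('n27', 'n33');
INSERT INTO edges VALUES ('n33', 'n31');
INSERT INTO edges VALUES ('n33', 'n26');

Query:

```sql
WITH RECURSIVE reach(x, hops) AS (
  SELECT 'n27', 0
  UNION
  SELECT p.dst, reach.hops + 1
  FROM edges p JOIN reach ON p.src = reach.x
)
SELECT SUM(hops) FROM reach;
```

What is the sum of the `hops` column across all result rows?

Base: (n27, hops=0).
Iteration 1: edges from {n27} -> (n33, hops=1), (n38, hops=1).
Iteration 2: edges from {n33,n38} -> (n26, hops=2), (n31, hops=2).
Iteration 3: no outgoing edges from {n26,n31}; recursion stops.
SUM(hops) = 0 + 1 + 1 + 2 + 2 = 6.

6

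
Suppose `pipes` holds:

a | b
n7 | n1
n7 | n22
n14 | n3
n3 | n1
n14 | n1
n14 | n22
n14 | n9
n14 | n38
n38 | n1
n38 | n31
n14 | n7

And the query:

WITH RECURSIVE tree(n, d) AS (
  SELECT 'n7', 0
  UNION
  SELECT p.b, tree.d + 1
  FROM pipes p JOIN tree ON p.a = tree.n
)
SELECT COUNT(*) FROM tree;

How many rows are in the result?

Base: (n7, d=0).
Iteration 1: edges from {n7} -> (n1, d=1), (n22, d=1).
Iteration 2: no outgoing edges from {n1,n22}; recursion stops.
Total rows emitted: 3.

3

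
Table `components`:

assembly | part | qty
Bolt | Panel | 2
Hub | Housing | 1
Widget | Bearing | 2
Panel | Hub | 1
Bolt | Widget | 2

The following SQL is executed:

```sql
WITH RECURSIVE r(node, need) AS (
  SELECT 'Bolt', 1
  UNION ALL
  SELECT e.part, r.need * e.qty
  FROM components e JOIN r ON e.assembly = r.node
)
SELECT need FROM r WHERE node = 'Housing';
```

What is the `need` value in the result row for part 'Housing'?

Base: (Bolt, need=1).
Iteration 1: components of {Bolt} -> Panel = 1*2 = 2, Widget = 1*2 = 2.
Iteration 2: components of {Panel,Widget} -> Bearing = 2*2 = 4, Hub = 2*1 = 2.
Iteration 3: components of {Bearing,Hub} -> Housing = 2*1 = 2.
Iteration 4: no further components; recursion stops.

2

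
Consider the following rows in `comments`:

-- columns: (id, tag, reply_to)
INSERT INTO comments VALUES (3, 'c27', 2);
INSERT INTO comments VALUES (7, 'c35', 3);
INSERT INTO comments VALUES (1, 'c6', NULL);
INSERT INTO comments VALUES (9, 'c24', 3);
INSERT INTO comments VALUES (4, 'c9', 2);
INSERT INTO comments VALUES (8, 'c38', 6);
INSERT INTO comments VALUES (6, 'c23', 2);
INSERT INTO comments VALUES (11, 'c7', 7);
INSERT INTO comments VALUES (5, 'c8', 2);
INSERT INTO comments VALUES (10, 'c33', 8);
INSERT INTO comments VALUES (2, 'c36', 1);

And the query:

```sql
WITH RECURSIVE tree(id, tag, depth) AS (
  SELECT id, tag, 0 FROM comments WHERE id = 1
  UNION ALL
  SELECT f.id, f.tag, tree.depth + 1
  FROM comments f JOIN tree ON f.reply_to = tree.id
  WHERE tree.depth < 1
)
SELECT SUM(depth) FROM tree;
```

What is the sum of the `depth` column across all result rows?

Base: id=1 (c6) at depth 0.
Iteration 1: rows with reply_to in {1} -> c36 (id 2, depth 1).
Iteration 2: depth < 1 fails for all current rows; recursion stops.
SUM(depth) = 0 + 1 = 1.

1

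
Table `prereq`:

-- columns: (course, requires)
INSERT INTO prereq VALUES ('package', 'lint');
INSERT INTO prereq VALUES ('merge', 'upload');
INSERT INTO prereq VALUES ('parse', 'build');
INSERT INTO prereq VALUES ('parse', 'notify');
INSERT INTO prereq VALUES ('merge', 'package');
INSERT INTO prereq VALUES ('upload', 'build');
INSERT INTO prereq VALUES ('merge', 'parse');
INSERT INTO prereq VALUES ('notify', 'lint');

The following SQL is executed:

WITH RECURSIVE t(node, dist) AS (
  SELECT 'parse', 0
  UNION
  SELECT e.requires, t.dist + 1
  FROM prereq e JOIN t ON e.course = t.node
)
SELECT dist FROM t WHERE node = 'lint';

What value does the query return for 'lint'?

2

Base: (parse, dist=0).
Iteration 1: edges from {parse} -> (build, dist=1), (notify, dist=1).
Iteration 2: edges from {build,notify} -> (lint, dist=2).
Iteration 3: no outgoing edges from {lint}; recursion stops.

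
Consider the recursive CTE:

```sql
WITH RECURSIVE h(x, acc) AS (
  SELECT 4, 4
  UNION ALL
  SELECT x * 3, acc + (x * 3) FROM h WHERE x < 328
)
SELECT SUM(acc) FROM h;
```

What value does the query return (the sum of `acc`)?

Base: x=4, acc=4.
Iteration 1: 4 < 328 holds -> x = 4 * 3 = 12, acc = 4 + 12 = 16.
Iteration 2: 12 < 328 holds -> x = 12 * 3 = 36, acc = 16 + 36 = 52.
Iteration 3: 36 < 328 holds -> x = 36 * 3 = 108, acc = 52 + 108 = 160.
Iteration 4: 108 < 328 holds -> x = 108 * 3 = 324, acc = 160 + 324 = 484.
Iteration 5: 324 < 328 holds -> x = 324 * 3 = 972, acc = 484 + 972 = 1456.
Iteration 6: 972 < 328 fails; recursion stops.
SUM(acc) = 4 + 16 + 52 + 160 + 484 + 1456 = 2172.

2172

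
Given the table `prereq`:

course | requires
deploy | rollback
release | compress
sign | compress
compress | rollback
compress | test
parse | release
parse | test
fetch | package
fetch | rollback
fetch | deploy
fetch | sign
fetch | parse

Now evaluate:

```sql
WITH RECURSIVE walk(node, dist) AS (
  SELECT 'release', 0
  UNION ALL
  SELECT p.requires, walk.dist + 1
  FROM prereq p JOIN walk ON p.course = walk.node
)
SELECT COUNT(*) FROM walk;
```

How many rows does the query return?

Base: (release, dist=0).
Iteration 1: edges from {release} -> (compress, dist=1).
Iteration 2: edges from {compress} -> (rollback, dist=2), (test, dist=2).
Iteration 3: no outgoing edges from {rollback,test}; recursion stops.
Total rows emitted: 4.

4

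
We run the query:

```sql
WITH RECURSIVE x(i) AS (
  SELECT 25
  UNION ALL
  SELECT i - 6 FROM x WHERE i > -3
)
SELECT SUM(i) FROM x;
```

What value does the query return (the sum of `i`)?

60

Base: i=25.
Iteration 1: 25 > -3 holds -> i = 25 - 6 = 19.
Iteration 2: 19 > -3 holds -> i = 19 - 6 = 13.
Iteration 3: 13 > -3 holds -> i = 13 - 6 = 7.
Iteration 4: 7 > -3 holds -> i = 7 - 6 = 1.
Iteration 5: 1 > -3 holds -> i = 1 - 6 = -5.
Iteration 6: -5 > -3 fails; recursion stops.
SUM(i) = 25 + 19 + 13 + 7 + 1 + -5 = 60.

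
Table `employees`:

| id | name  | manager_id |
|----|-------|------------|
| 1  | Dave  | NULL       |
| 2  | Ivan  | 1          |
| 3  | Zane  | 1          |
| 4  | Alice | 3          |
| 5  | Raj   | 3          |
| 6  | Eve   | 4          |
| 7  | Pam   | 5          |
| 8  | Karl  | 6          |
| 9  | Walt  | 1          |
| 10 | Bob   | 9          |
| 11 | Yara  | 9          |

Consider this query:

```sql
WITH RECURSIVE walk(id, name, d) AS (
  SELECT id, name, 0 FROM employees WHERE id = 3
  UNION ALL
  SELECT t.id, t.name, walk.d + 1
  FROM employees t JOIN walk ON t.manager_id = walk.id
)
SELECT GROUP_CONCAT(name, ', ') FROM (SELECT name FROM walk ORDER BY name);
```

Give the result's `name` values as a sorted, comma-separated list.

Alice, Eve, Karl, Pam, Raj, Zane

Base: id=3 (Zane) at d 0.
Iteration 1: rows with manager_id in {3} -> Alice (id 4, d 1), Raj (id 5, d 1).
Iteration 2: rows with manager_id in {4,5} -> Eve (id 6, d 2), Pam (id 7, d 2).
Iteration 3: rows with manager_id in {6,7} -> Karl (id 8, d 3).
Iteration 4: no rows with manager_id in {8}; recursion stops.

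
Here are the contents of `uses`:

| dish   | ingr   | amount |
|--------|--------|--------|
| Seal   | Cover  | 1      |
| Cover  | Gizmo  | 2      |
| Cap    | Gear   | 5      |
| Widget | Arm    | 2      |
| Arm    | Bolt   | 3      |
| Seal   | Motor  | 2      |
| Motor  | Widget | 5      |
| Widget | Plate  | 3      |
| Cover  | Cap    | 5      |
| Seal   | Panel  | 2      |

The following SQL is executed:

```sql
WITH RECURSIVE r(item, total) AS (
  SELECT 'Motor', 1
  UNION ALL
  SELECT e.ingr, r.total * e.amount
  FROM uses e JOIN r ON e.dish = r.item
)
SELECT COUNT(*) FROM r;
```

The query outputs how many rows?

Base: (Motor, total=1).
Iteration 1: components of {Motor} -> Widget = 1*5 = 5.
Iteration 2: components of {Widget} -> Arm = 5*2 = 10, Plate = 5*3 = 15.
Iteration 3: components of {Arm,Plate} -> Bolt = 10*3 = 30.
Iteration 4: no further components; recursion stops.
Total rows emitted: 5.

5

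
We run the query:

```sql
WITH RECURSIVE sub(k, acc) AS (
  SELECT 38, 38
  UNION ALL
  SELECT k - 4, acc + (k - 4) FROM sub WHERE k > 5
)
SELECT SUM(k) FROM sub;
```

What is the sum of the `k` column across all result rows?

Base: k=38, acc=38.
Iteration 1: 38 > 5 holds -> k = 38 - 4 = 34, acc = 38 + 34 = 72.
Iteration 2: 34 > 5 holds -> k = 34 - 4 = 30, acc = 72 + 30 = 102.
Iteration 3: 30 > 5 holds -> k = 30 - 4 = 26, acc = 102 + 26 = 128.
Iteration 4: 26 > 5 holds -> k = 26 - 4 = 22, acc = 128 + 22 = 150.
Iteration 5: 22 > 5 holds -> k = 22 - 4 = 18, acc = 150 + 18 = 168.
Iteration 6: 18 > 5 holds -> k = 18 - 4 = 14, acc = 168 + 14 = 182.
Iteration 7: 14 > 5 holds -> k = 14 - 4 = 10, acc = 182 + 10 = 192.
Iteration 8: 10 > 5 holds -> k = 10 - 4 = 6, acc = 192 + 6 = 198.
Iteration 9: 6 > 5 holds -> k = 6 - 4 = 2, acc = 198 + 2 = 200.
Iteration 10: 2 > 5 fails; recursion stops.
SUM(k) = 38 + 34 + 30 + 26 + 22 + 18 + 14 + 10 + 6 + 2 = 200.

200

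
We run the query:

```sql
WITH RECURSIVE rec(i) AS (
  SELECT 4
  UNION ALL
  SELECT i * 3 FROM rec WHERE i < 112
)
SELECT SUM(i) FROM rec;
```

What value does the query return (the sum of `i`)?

484

Base: i=4.
Iteration 1: 4 < 112 holds -> i = 4 * 3 = 12.
Iteration 2: 12 < 112 holds -> i = 12 * 3 = 36.
Iteration 3: 36 < 112 holds -> i = 36 * 3 = 108.
Iteration 4: 108 < 112 holds -> i = 108 * 3 = 324.
Iteration 5: 324 < 112 fails; recursion stops.
SUM(i) = 4 + 12 + 36 + 108 + 324 = 484.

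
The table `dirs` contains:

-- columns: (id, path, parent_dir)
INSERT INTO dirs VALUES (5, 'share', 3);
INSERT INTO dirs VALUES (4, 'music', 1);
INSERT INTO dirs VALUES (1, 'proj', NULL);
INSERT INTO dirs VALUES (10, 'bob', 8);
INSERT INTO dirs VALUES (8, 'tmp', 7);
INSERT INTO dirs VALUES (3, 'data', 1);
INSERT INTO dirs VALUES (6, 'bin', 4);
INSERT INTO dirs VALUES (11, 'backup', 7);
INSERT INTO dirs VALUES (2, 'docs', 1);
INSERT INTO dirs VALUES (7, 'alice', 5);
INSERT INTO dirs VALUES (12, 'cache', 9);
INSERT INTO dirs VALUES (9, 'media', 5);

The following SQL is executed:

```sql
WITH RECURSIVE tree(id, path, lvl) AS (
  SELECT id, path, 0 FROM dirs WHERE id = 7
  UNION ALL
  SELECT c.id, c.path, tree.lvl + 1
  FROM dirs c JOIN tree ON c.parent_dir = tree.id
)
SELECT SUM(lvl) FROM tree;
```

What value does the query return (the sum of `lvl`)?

4

Base: id=7 (alice) at lvl 0.
Iteration 1: rows with parent_dir in {7} -> tmp (id 8, lvl 1), backup (id 11, lvl 1).
Iteration 2: rows with parent_dir in {8,11} -> bob (id 10, lvl 2).
Iteration 3: no rows with parent_dir in {10}; recursion stops.
SUM(lvl) = 0 + 1 + 1 + 2 = 4.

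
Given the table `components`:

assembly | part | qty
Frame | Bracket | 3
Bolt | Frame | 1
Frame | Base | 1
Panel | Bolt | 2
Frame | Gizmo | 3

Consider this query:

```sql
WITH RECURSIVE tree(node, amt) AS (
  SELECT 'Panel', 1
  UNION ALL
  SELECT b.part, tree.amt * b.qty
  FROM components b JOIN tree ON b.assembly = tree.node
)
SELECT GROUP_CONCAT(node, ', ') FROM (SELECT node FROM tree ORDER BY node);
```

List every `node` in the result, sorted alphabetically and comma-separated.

Base, Bolt, Bracket, Frame, Gizmo, Panel

Base: (Panel, amt=1).
Iteration 1: components of {Panel} -> Bolt = 1*2 = 2.
Iteration 2: components of {Bolt} -> Frame = 2*1 = 2.
Iteration 3: components of {Frame} -> Base = 2*1 = 2, Bracket = 2*3 = 6, Gizmo = 2*3 = 6.
Iteration 4: no further components; recursion stops.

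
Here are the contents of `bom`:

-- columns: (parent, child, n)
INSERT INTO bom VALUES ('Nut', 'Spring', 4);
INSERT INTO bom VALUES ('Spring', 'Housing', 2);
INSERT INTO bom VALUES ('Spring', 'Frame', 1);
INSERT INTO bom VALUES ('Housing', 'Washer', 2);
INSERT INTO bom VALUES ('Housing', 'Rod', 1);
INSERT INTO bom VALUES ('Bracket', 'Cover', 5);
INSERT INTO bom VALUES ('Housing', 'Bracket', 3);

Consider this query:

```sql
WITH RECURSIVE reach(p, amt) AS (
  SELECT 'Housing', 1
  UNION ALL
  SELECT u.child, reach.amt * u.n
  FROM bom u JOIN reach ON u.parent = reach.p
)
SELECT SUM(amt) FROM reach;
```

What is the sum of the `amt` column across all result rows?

Base: (Housing, amt=1).
Iteration 1: components of {Housing} -> Bracket = 1*3 = 3, Rod = 1*1 = 1, Washer = 1*2 = 2.
Iteration 2: components of {Bracket,Rod,Washer} -> Cover = 3*5 = 15.
Iteration 3: no further components; recursion stops.
SUM(amt) = 1 + 3 + 2 + 1 + 15 = 22.

22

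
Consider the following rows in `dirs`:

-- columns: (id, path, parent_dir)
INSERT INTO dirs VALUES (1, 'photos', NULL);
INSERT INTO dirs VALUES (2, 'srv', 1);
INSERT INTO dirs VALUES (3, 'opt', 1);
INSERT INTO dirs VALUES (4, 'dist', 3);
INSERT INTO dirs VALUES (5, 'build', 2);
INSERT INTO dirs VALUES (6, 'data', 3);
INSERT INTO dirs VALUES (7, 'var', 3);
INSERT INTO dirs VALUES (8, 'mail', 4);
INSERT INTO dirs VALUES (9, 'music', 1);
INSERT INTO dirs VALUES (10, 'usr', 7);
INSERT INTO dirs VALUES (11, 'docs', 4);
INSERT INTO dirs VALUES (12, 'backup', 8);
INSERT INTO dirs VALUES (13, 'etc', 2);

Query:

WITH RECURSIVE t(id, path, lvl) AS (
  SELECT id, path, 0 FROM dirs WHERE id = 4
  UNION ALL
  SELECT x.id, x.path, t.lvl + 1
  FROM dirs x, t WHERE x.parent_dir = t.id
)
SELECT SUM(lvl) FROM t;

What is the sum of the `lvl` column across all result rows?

4

Base: id=4 (dist) at lvl 0.
Iteration 1: rows with parent_dir in {4} -> mail (id 8, lvl 1), docs (id 11, lvl 1).
Iteration 2: rows with parent_dir in {8,11} -> backup (id 12, lvl 2).
Iteration 3: no rows with parent_dir in {12}; recursion stops.
SUM(lvl) = 0 + 1 + 1 + 2 = 4.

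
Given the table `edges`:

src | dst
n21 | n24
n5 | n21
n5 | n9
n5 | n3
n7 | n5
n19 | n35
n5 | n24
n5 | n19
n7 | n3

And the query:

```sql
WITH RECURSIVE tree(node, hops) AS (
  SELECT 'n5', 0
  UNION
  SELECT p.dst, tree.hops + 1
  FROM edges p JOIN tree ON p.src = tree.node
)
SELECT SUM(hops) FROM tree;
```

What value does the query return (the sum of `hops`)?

Base: (n5, hops=0).
Iteration 1: edges from {n5} -> (n19, hops=1), (n21, hops=1), (n24, hops=1), (n3, hops=1), (n9, hops=1).
Iteration 2: edges from {n19,n21,n24,n3,n9} -> (n24, hops=2), (n35, hops=2).
Iteration 3: no outgoing edges from {n24,n35}; recursion stops.
SUM(hops) = 0 + 1 + 1 + 1 + 1 + 1 + 2 + 2 = 9.

9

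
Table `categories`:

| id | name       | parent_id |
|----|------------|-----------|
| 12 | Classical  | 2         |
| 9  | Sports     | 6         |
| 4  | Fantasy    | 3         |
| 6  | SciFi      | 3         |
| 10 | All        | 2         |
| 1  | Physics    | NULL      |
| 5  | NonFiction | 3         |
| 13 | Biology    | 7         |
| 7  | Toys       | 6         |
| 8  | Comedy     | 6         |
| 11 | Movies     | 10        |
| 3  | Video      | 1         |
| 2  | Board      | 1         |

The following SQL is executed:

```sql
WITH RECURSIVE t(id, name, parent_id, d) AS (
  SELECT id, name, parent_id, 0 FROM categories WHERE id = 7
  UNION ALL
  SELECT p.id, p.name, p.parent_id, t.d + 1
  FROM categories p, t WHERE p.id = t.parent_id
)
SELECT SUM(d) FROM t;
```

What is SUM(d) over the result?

6

Base: id=7 (Toys), parent_id=6, d 0.
Iteration 1: join on id=6 -> SciFi (id 6, parent_id=3, d 1).
Iteration 2: join on id=3 -> Video (id 3, parent_id=1, d 2).
Iteration 3: join on id=1 -> Physics (id 1, parent_id=NULL, d 3).
Iteration 4: parent_id is NULL; no match; recursion stops.
SUM(d) = 0 + 1 + 2 + 3 = 6.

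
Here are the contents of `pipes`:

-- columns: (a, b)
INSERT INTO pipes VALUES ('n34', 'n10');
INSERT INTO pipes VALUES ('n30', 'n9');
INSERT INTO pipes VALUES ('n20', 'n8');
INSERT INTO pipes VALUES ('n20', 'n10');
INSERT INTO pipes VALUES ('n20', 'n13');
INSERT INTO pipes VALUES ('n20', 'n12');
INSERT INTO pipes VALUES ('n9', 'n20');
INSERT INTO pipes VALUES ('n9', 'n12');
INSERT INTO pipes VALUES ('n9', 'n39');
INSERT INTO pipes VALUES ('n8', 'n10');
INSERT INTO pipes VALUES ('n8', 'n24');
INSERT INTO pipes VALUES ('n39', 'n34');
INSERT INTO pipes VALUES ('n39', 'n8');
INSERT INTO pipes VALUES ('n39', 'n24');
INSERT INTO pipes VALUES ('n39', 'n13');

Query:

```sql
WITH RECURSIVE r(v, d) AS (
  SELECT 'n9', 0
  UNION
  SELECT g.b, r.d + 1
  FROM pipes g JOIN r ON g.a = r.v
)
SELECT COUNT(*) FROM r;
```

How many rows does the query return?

Base: (n9, d=0).
Iteration 1: edges from {n9} -> (n12, d=1), (n20, d=1), (n39, d=1).
Iteration 2: edges from {n12,n20,n39} -> (n10, d=2), (n12, d=2), (n13, d=2), (n24, d=2), (n34, d=2), (n8, d=2). [UNION drops 2 duplicate row(s)]
Iteration 3: edges from {n10,n12,n13,n24,n34,n8} -> (n10, d=3), (n24, d=3). [UNION drops 1 duplicate row(s)]
Iteration 4: no outgoing edges from {n10,n24}; recursion stops.
Total rows emitted: 12.

12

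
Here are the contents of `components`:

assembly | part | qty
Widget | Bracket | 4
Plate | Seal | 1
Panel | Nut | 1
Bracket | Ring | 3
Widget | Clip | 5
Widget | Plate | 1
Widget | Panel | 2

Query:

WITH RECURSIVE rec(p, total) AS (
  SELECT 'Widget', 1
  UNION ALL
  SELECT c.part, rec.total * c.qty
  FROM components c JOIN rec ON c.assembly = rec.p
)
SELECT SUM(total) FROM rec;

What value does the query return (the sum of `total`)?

28

Base: (Widget, total=1).
Iteration 1: components of {Widget} -> Bracket = 1*4 = 4, Clip = 1*5 = 5, Panel = 1*2 = 2, Plate = 1*1 = 1.
Iteration 2: components of {Bracket,Clip,Panel,Plate} -> Nut = 2*1 = 2, Ring = 4*3 = 12, Seal = 1*1 = 1.
Iteration 3: no further components; recursion stops.
SUM(total) = 1 + 1 + 2 + 4 + 5 + 1 + 2 + 12 = 28.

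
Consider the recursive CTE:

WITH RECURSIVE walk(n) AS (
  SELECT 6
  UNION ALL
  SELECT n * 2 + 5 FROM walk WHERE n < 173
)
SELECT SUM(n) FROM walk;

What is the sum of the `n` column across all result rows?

Base: n=6.
Iteration 1: 6 < 173 holds -> n = 6 * 2 + 5 = 17.
Iteration 2: 17 < 173 holds -> n = 17 * 2 + 5 = 39.
Iteration 3: 39 < 173 holds -> n = 39 * 2 + 5 = 83.
Iteration 4: 83 < 173 holds -> n = 83 * 2 + 5 = 171.
Iteration 5: 171 < 173 holds -> n = 171 * 2 + 5 = 347.
Iteration 6: 347 < 173 fails; recursion stops.
SUM(n) = 6 + 17 + 39 + 83 + 171 + 347 = 663.

663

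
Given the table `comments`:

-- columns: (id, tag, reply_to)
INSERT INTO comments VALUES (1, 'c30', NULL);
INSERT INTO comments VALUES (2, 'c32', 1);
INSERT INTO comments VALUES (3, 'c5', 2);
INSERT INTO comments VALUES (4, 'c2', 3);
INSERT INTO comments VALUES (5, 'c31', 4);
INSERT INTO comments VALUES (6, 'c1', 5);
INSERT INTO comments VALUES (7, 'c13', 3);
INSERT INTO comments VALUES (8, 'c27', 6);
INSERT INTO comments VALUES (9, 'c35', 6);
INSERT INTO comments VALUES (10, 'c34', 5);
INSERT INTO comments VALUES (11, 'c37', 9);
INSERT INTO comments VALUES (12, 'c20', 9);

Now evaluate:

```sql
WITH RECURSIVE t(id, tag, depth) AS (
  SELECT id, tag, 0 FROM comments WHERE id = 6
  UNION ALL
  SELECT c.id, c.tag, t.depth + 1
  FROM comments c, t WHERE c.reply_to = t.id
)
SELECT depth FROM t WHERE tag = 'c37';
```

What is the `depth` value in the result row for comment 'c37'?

2

Base: id=6 (c1) at depth 0.
Iteration 1: rows with reply_to in {6} -> c27 (id 8, depth 1), c35 (id 9, depth 1).
Iteration 2: rows with reply_to in {8,9} -> c37 (id 11, depth 2), c20 (id 12, depth 2).
Iteration 3: no rows with reply_to in {11,12}; recursion stops.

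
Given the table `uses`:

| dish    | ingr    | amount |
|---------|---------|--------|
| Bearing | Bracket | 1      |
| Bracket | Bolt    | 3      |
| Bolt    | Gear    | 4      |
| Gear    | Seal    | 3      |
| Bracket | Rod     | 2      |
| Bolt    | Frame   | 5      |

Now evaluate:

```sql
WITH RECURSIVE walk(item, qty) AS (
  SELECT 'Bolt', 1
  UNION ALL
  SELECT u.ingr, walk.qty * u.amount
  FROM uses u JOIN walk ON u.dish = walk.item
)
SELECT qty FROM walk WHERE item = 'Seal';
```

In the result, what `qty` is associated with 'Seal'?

Base: (Bolt, qty=1).
Iteration 1: components of {Bolt} -> Frame = 1*5 = 5, Gear = 1*4 = 4.
Iteration 2: components of {Frame,Gear} -> Seal = 4*3 = 12.
Iteration 3: no further components; recursion stops.

12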